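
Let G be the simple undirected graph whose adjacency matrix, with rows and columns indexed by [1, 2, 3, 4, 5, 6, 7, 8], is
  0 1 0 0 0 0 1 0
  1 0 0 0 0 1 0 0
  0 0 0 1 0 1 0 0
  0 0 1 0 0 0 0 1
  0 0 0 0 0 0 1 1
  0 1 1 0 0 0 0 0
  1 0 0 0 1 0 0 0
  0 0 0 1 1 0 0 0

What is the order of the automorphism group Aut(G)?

G is 2-regular and connected on 8 vertices, i.e. the cycle C_8. C_8 has 8 rotations and 8 reflections, so Aut(C_8) ≅ D_8 of order 16.

16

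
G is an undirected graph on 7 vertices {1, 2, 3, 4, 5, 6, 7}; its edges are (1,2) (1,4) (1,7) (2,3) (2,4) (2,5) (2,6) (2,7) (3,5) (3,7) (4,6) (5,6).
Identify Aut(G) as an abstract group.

Vertex 2 is the unique vertex of degree 6; the remaining 6 vertices each have degree 3 and induce a cycle, so G is the wheel on 7 vertices with hub 2. Every automorphism fixes the hub and acts on the rim 6-cycle, so Aut(G) ≅ Aut(C_6) = D_6 of order 12.

D_6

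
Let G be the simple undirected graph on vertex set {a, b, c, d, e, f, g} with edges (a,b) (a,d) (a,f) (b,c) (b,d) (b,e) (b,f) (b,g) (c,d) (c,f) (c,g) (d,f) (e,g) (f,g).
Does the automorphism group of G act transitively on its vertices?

Vertex a is the only vertex of degree 3, so every automorphism fixes it; G is not vertex-transitive.

No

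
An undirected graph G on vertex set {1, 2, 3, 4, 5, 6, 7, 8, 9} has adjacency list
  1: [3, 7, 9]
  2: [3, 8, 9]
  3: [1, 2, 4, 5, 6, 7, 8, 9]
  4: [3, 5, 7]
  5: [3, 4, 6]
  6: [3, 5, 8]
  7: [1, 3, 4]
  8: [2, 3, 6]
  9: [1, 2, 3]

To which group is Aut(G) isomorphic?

Vertex 3 is the unique vertex of degree 8; the remaining 8 vertices each have degree 3 and induce a cycle, so G is the wheel on 9 vertices with hub 3. Every automorphism fixes the hub and acts on the rim 8-cycle, so Aut(G) ≅ Aut(C_8) = D_8 of order 16.

D_8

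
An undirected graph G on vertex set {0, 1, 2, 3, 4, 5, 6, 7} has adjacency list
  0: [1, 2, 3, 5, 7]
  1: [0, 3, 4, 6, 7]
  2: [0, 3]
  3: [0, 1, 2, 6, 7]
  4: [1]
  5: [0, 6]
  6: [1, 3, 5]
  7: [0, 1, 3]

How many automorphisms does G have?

1

Degrees alone do not determine every vertex (e.g. 0 and 1 both have degree 5), but their neighbour-degree multisets differ: N(0) has degrees [2, 2, 3, 5, 5] while N(1) has degrees [1, 3, 3, 5, 5]. Repeating this refinement separates all vertices, so the only automorphism is the identity.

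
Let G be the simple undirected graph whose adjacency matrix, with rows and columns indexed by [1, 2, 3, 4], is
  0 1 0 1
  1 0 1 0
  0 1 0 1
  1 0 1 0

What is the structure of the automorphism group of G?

G is 2-regular and bipartite on 2^2 = 4 vertices with girth 4; it is the hypercube graph Q_2. Aut(Q_2) consists of the signed permutations of the 2 coordinate axes: 2! permutations times 2^2 sign flips, so |Aut| = 2^2·2! = 8.

the dihedral group of order 8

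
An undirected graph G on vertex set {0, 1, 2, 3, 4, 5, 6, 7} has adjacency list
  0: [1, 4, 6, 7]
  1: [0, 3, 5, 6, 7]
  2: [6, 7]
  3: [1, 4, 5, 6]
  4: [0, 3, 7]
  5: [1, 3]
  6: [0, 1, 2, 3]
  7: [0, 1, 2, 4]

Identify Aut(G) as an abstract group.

the trivial group

The degree sequence is [4, 5, 2, 4, 3, 2, 4, 4]. Checking the degree-preserving permutations of the vertex set shows that none except the identity preserves every edge, so Aut(G) is trivial.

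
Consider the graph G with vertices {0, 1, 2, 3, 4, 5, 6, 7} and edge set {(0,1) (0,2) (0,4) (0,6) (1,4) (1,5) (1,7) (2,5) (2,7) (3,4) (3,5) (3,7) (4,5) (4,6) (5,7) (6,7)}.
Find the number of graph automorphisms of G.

1

The degree sequence is [4, 4, 3, 3, 5, 5, 3, 5]. Checking the degree-preserving permutations of the vertex set shows that none except the identity preserves every edge, so Aut(G) is trivial.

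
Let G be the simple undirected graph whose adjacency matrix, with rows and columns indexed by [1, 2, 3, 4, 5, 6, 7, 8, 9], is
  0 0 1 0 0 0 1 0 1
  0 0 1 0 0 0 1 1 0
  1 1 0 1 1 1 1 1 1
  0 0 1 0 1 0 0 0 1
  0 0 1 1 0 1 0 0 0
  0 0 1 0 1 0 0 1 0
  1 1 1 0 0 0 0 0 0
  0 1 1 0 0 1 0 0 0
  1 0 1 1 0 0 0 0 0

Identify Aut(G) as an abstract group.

D_8

Vertex 3 is the unique vertex of degree 8; the remaining 8 vertices each have degree 3 and induce a cycle, so G is the wheel on 9 vertices with hub 3. With the hub fixed, the remaining symmetry is that of the rim cycle C_8, giving the dihedral group D_8.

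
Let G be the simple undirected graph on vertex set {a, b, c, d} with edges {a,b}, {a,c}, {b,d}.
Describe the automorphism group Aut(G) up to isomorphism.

The degree sequence is [2, 2, 1, 1]; the two degree-1 vertices c and d are the ends of a path, so G = P_4. The only nontrivial automorphism of a path is the end-to-end reflection, so Aut(G) ≅ Z_2.

the cyclic group of order 2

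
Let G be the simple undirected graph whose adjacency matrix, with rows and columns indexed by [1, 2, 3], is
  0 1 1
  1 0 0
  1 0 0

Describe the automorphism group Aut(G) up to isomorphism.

the cyclic group of order 2

The degree sequence is [2, 1, 1]; the two degree-1 vertices 2 and 3 are the ends of a path, so G = P_3. The only nontrivial automorphism of a path is the end-to-end reflection, so Aut(G) ≅ Z_2.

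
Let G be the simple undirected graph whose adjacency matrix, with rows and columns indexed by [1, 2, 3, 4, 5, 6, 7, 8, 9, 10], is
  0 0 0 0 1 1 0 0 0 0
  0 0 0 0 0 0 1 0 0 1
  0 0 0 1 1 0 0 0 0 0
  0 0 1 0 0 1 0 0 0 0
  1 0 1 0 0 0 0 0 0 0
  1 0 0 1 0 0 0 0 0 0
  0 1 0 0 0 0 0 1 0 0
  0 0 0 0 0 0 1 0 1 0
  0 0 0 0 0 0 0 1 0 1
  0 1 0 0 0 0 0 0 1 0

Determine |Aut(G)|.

G has two connected components, {1, 3, 4, 5, 6} and {2, 7, 8, 9, 10}; each is 2-regular, so G = C_5 ⊔ C_5. Aut of a disjoint union of two copies of C_5 is the wreath product D_5 ≀ Z_2, of order 2·10² = 200.

200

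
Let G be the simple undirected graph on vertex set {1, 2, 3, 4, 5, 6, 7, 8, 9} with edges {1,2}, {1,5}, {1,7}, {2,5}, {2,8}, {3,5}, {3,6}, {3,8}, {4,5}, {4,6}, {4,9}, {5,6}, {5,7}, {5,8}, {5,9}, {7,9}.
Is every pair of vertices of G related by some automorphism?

Vertex 5 is the only vertex of degree 8, so every automorphism fixes it; G is not vertex-transitive.

No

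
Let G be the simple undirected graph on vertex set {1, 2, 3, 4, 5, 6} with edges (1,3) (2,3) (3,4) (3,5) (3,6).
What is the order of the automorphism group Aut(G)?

120

Vertex 3 has degree 5 and every other vertex has degree 1, so G is the star K_{1,5} with centre 3. The 5 leaves are pairwise interchangeable while the centre is fixed, giving Aut(G) = S_5.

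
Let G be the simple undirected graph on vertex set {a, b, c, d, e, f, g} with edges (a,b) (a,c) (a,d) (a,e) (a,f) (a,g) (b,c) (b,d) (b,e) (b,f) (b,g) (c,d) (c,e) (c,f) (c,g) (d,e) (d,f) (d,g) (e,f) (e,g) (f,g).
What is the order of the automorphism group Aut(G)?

Every vertex has degree 6, so G is the complete graph K_7. Any permutation of the 7 vertices preserves K_7, so Aut(K_7) = S_7 of order 7! = 5040.

5040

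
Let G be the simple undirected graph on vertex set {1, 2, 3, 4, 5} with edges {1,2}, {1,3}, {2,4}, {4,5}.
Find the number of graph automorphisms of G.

2

The degree sequence is [2, 2, 1, 2, 1]; the two degree-1 vertices 3 and 5 are the ends of a path, so G = P_5. The only nontrivial automorphism of a path is the end-to-end reflection, so Aut(G) ≅ Z_2.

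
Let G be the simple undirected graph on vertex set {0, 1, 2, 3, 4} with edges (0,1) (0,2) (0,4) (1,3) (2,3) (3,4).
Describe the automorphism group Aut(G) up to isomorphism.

The vertices split by degree into {0, 3} (degree 3) and {1, 2, 4} (degree 2); every edge runs between the two parts, so G is the complete bipartite graph K_{2,3}. Automorphisms preserve the bipartition setwise (since the parts differ in size) and act as S_2 × S_3 within it; |Aut| = 12.

S_2 × S_3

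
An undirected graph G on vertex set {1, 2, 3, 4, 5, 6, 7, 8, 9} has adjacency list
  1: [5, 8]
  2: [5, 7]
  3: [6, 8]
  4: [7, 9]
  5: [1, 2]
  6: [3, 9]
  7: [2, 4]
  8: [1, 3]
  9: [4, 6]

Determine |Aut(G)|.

G is 2-regular and connected on 9 vertices, i.e. the cycle C_9. C_9 has 9 rotations and 9 reflections, so Aut(C_9) ≅ D_9 of order 18.

18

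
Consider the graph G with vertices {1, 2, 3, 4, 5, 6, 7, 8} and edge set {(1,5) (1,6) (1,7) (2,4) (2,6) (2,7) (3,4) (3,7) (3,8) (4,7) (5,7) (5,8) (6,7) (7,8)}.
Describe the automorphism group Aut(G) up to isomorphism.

Vertex 7 is the unique vertex of degree 7; the remaining 7 vertices each have degree 3 and induce a cycle, so G is the wheel on 8 vertices with hub 7. With the hub fixed, the remaining symmetry is that of the rim cycle C_7, giving the dihedral group D_7.

D_7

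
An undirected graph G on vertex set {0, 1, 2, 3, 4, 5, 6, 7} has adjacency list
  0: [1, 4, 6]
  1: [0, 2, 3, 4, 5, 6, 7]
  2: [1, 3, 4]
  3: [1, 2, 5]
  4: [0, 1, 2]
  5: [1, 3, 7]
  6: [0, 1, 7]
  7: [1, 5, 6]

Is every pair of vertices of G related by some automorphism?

No

Vertex 1 is the only vertex of degree 7, so every automorphism fixes it; G is not vertex-transitive.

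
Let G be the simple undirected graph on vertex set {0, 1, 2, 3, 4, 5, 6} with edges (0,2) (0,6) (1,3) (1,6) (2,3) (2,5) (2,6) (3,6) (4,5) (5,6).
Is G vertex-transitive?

Vertex 2 is the only vertex of degree 4, so every automorphism fixes it; G is not vertex-transitive.

No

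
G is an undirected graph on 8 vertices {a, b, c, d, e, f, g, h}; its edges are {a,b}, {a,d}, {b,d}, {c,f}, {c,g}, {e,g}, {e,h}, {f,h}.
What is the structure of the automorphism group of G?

G has two connected components, {c, e, f, g, h} and {a, b, d}; each is 2-regular, so G = C_5 ⊔ C_3. The components are non-isomorphic (different sizes), so Aut(G) = Aut(C_5) × Aut(C_3) = D_5 × D_3 of order 10·6 = 60.

D_5 × D_3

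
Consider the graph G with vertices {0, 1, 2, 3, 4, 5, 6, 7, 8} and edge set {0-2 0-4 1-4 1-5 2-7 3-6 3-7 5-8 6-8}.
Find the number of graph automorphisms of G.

G is 2-regular and connected on 9 vertices, i.e. the cycle C_9. C_9 has 9 rotations and 9 reflections, so Aut(C_9) ≅ D_9 of order 18.

18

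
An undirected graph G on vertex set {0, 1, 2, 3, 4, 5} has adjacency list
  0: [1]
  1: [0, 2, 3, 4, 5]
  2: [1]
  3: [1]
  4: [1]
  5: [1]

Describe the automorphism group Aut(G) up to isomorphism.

S_5

Vertex 1 has degree 5 and every other vertex has degree 1, so G is the star K_{1,5} with centre 1. Any automorphism fixes the centre and permutes the 5 leaves freely, so Aut(G) ≅ S_5 of order 5! = 120.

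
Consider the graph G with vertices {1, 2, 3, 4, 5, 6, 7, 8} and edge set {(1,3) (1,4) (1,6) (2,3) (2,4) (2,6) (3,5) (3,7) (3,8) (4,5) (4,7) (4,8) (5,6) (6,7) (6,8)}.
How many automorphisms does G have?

720

The vertices split by degree into {3, 4, 6} (degree 5) and {1, 2, 5, 7, 8} (degree 3); every edge runs between the two parts, so G is the complete bipartite graph K_{3,5}. The parts have unequal sizes, so no automorphism swaps them; each part is permuted independently, giving S_5 × S_3 of order 5!·3! = 720.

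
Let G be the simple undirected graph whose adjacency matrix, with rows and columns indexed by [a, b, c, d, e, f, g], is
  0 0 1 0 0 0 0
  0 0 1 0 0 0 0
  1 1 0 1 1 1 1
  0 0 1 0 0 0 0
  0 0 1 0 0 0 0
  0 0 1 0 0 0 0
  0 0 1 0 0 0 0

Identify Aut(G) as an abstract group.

the symmetric group on 6 letters

Vertex c has degree 6 and every other vertex has degree 1, so G is the star K_{1,6} with centre c. Any automorphism fixes the centre and permutes the 6 leaves freely, so Aut(G) ≅ S_6 of order 6! = 720.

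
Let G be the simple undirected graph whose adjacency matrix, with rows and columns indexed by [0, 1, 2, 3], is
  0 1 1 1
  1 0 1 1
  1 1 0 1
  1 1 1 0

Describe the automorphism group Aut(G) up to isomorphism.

S_4

Every vertex has degree 3, so G is the complete graph K_4. Every bijection on the vertex set is an automorphism of K_4; hence Aut(K_4) ≅ S_4, order 24.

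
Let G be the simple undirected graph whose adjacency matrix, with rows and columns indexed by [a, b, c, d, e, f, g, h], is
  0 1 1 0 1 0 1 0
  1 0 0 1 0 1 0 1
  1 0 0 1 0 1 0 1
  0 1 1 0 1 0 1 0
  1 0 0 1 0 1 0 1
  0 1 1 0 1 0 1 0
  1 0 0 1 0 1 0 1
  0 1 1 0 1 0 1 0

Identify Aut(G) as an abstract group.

G is 4-regular and bipartite with parts {a, d, f, h} and {b, c, e, g} (each part is independent and every cross-pair is an edge), so G = K_{4,4}. Aut(K_{4,4}) is the wreath product S_4 ≀ Z_2: permute within each part, then optionally swap the parts; |Aut| = 2·(4!)² = 1152.

S_4 ≀ Z_2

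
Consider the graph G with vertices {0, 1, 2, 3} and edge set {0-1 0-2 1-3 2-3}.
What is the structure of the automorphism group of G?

the hyperoctahedral group B_2

G is 2-regular and bipartite on 2^2 = 4 vertices with girth 4; it is the hypercube graph Q_2. Aut(Q_2) consists of the signed permutations of the 2 coordinate axes: 2! permutations times 2^2 sign flips, so |Aut| = 2^2·2! = 8.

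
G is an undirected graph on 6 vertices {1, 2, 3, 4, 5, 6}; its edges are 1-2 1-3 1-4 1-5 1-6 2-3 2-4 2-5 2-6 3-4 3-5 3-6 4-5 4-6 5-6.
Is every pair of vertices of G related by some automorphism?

Every vertex has degree 5, so G is the complete graph K_6. Every bijection on the vertex set is an automorphism of K_6; hence Aut(K_6) ≅ S_6, order 720. Under this action every vertex can be carried to every other, so G is vertex-transitive.

Yes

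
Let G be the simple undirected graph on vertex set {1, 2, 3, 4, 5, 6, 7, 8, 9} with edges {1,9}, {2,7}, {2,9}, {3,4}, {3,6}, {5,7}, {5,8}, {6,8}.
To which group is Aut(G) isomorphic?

The degree sequence is [1, 2, 2, 1, 2, 2, 2, 2, 2]; the two degree-1 vertices 1 and 4 are the ends of a path, so G = P_9. A path has exactly one nontrivial symmetry — reversal — giving Aut(G) of order 2.

the cyclic group of order 2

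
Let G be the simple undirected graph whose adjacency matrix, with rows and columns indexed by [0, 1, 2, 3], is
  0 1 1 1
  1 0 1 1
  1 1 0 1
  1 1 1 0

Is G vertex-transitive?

Yes

Every vertex has degree 3, so G is the complete graph K_4. Any permutation of the 4 vertices preserves K_4, so Aut(K_4) = S_4 of order 4! = 24. This group acts transitively on the 4 vertices.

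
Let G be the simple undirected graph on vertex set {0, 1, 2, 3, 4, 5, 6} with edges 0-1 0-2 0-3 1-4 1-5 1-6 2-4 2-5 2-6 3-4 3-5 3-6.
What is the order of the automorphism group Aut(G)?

144

The vertices split by degree into {1, 2, 3} (degree 4) and {0, 4, 5, 6} (degree 3); every edge runs between the two parts, so G is the complete bipartite graph K_{3,4}. The parts have unequal sizes, so no automorphism swaps them; each part is permuted independently, giving S_3 × S_4 of order 3!·4! = 144.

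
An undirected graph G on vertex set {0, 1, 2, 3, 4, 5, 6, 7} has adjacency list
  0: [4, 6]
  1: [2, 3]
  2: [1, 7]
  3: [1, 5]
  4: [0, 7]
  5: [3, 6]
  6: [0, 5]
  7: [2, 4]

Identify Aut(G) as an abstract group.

G is 2-regular and connected on 8 vertices, i.e. the cycle C_8. The automorphisms of the 8-cycle are exactly the symmetries of a regular 8-gon: the dihedral group D_8, |D_8| = 16.

D_8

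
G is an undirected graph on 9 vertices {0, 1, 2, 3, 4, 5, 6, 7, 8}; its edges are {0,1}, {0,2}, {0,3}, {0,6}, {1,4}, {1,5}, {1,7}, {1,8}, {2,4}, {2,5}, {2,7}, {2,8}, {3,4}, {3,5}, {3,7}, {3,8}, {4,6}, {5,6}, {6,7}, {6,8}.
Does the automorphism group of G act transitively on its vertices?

No

Automorphisms preserve degree, but G has vertices of degree 4 and vertices of degree 5; no automorphism maps one to the other, so G is not vertex-transitive.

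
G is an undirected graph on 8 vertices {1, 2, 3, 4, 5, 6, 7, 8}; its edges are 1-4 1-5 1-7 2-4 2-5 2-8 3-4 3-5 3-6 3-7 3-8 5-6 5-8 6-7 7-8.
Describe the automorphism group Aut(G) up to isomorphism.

The degree sequence is [3, 3, 5, 3, 5, 3, 4, 4]. Checking the degree-preserving permutations of the vertex set shows that none except the identity preserves every edge, so Aut(G) is trivial.

1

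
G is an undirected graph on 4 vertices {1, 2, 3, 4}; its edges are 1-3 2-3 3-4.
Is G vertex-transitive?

Vertex 3 is the only vertex of degree 3, so every automorphism fixes it; G is not vertex-transitive.

No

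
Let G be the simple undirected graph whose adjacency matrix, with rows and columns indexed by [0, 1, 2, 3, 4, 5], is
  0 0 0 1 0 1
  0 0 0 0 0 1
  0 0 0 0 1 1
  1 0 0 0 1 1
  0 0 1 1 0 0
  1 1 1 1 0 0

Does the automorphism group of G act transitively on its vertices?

No

Vertex 1 is the only vertex of degree 1, so every automorphism fixes it; G is not vertex-transitive.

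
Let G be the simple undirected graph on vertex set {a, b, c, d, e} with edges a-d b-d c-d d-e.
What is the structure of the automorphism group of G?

Vertex d has degree 4 and every other vertex has degree 1, so G is the star K_{1,4} with centre d. The 4 leaves are pairwise interchangeable while the centre is fixed, giving Aut(G) = S_4.

S_4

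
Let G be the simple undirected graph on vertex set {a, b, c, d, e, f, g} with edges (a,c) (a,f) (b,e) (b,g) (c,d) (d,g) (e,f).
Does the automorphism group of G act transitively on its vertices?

G is 2-regular and connected on 7 vertices, i.e. the cycle C_7. The automorphisms of the 7-cycle are exactly the symmetries of a regular 7-gon: the dihedral group D_7, |D_7| = 14. This group acts transitively on the 7 vertices.

Yes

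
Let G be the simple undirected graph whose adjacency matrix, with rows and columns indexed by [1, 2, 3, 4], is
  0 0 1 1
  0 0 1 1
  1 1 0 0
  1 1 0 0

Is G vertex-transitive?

G is 2-regular and bipartite on 2^2 = 4 vertices with girth 4; it is the hypercube graph Q_2. The symmetry group of the 2-cube is the hyperoctahedral group B_2 = Z_2 ≀ S_2, of order 2^2·2! = 8. This group acts transitively on the 4 vertices.

Yes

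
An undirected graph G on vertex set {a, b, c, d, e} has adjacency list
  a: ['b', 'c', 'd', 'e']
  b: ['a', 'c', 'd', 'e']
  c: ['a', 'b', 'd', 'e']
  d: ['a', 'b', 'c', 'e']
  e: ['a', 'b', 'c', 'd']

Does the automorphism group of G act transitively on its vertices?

All 5 vertices are pairwise adjacent: G = K_5. Every bijection on the vertex set is an automorphism of K_5; hence Aut(K_5) ≅ S_5, order 120. This group acts transitively on the 5 vertices.

Yes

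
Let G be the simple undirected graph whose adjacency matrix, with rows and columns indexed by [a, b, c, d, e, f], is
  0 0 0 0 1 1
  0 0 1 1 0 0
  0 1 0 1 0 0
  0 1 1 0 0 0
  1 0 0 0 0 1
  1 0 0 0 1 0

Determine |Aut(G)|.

G has two connected components, {b, c, d} and {a, e, f}; each is 2-regular, so G = C_3 ⊔ C_3. With two isomorphic components, Aut(G) = Aut(C_3) ≀ S_2 = (D_3 × D_3) ⋊ Z_2: permute each cycle by D_3, then optionally swap the two cycles. Order 2·(2·3)² = 72.

72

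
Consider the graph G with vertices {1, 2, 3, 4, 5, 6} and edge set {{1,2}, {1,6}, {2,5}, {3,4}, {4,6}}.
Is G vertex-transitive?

No

Automorphisms preserve degree, but G has vertices of degree 1 and vertices of degree 2; no automorphism maps one to the other, so G is not vertex-transitive.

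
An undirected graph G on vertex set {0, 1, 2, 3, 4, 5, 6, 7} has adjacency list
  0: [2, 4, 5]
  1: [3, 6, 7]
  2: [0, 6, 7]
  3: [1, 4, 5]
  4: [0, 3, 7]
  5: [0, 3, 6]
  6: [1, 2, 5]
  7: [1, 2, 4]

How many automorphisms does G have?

G is 3-regular and bipartite on 2^3 = 8 vertices with girth 4; it is the hypercube graph Q_3. The symmetry group of the 3-cube is the hyperoctahedral group B_3 = Z_2 ≀ S_3, of order 2^3·3! = 48.

48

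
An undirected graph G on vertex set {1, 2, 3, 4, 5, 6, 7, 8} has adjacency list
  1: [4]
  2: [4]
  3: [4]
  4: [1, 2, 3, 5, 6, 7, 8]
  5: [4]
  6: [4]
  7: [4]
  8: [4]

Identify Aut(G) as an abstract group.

S_7

Vertex 4 has degree 7 and every other vertex has degree 1, so G is the star K_{1,7} with centre 4. The 7 leaves are pairwise interchangeable while the centre is fixed, giving Aut(G) = S_7.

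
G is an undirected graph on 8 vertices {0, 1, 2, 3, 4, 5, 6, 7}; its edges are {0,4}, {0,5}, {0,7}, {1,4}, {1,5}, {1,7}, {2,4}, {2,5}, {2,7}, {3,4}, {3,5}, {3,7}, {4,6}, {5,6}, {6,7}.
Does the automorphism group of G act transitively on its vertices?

Automorphisms preserve degree, but G has vertices of degree 3 and vertices of degree 5; no automorphism maps one to the other, so G is not vertex-transitive.

No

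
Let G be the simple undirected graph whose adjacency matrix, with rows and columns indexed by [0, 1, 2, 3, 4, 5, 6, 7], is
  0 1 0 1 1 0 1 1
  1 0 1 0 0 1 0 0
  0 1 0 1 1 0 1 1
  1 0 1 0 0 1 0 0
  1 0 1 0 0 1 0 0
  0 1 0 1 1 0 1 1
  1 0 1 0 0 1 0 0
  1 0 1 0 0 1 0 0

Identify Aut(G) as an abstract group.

The vertices split by degree into {0, 2, 5} (degree 5) and {1, 3, 4, 6, 7} (degree 3); every edge runs between the two parts, so G is the complete bipartite graph K_{3,5}. Automorphisms preserve the bipartition setwise (since the parts differ in size) and act as S_5 × S_3 within it; |Aut| = 720.

S_5 × S_3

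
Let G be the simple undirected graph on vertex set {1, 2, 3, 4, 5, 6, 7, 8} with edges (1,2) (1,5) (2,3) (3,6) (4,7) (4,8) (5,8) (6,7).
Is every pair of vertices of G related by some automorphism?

Yes

Every vertex has degree 2 and the graph is connected, so G is the 8-cycle C_8. The automorphisms of the 8-cycle are exactly the symmetries of a regular 8-gon: the dihedral group D_8, |D_8| = 16. This group acts transitively on the 8 vertices.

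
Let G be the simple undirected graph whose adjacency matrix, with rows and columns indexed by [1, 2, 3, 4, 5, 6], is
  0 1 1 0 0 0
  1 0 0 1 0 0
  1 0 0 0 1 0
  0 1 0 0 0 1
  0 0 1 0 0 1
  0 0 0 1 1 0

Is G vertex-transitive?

Yes

Every vertex has degree 2 and the graph is connected, so G is the 6-cycle C_6. The automorphisms of the 6-cycle are exactly the symmetries of a regular 6-gon: the dihedral group D_6, |D_6| = 12. This group acts transitively on the 6 vertices.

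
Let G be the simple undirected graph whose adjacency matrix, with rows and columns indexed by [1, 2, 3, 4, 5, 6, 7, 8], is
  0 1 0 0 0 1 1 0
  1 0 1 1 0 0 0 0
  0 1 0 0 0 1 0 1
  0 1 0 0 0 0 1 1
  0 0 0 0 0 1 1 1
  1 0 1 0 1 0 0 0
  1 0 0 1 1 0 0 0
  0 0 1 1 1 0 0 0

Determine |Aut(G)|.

G is 3-regular and bipartite on 2^3 = 8 vertices with girth 4; it is the hypercube graph Q_3. Aut(Q_3) consists of the signed permutations of the 3 coordinate axes: 3! permutations times 2^3 sign flips, so |Aut| = 2^3·3! = 48.

48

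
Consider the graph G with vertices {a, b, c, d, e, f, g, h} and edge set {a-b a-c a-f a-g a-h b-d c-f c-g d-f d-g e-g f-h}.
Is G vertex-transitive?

Vertex a is the only vertex of degree 5, so every automorphism fixes it; G is not vertex-transitive.

No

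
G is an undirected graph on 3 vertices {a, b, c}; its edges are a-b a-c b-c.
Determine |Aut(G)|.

All 3 vertices are pairwise adjacent: G = K_3. Every bijection on the vertex set is an automorphism of K_3; hence Aut(K_3) ≅ S_3, order 6.

6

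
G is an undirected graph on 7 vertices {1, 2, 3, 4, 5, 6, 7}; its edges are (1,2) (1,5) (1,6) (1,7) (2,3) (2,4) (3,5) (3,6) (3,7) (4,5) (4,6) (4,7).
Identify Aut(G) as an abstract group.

S_4 × S_3

The vertices split by degree into {1, 3, 4} (degree 4) and {2, 5, 6, 7} (degree 3); every edge runs between the two parts, so G is the complete bipartite graph K_{3,4}. The parts have unequal sizes, so no automorphism swaps them; each part is permuted independently, giving S_4 × S_3 of order 4!·3! = 144.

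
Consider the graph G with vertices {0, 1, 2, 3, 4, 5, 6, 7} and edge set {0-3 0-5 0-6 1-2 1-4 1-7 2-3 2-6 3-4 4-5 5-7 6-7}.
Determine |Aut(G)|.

48

G is 3-regular and bipartite on 2^3 = 8 vertices with girth 4; it is the hypercube graph Q_3. Aut(Q_3) consists of the signed permutations of the 3 coordinate axes: 3! permutations times 2^3 sign flips, so |Aut| = 2^3·3! = 48.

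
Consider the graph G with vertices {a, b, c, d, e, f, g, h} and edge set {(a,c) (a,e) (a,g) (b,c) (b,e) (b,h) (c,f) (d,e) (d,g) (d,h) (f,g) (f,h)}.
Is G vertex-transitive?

G is 3-regular and bipartite on 2^3 = 8 vertices with girth 4; it is the hypercube graph Q_3. The symmetry group of the 3-cube is the hyperoctahedral group B_3 = Z_2 ≀ S_3, of order 2^3·3! = 48. This group acts transitively on the 8 vertices.

Yes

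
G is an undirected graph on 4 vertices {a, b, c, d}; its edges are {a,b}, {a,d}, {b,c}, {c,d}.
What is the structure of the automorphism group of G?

G is 2-regular and connected on 4 vertices, i.e. the cycle C_4. The automorphisms of the 4-cycle are exactly the symmetries of a regular 4-gon: the dihedral group D_4, |D_4| = 8.

the dihedral group of order 8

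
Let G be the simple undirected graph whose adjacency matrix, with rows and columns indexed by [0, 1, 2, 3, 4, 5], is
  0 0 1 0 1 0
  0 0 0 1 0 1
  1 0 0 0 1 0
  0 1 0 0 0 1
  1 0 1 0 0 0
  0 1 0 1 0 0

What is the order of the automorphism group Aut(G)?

72

G has two connected components, {0, 2, 4} and {1, 3, 5}; each is 2-regular, so G = C_3 ⊔ C_3. Aut of a disjoint union of two copies of C_3 is the wreath product D_3 ≀ Z_2, of order 2·6² = 72.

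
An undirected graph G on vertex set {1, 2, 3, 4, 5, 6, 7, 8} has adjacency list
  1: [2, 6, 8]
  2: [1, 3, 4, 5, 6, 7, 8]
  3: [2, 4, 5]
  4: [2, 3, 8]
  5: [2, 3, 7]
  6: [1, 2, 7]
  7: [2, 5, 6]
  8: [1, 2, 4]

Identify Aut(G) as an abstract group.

Vertex 2 is the unique vertex of degree 7; the remaining 7 vertices each have degree 3 and induce a cycle, so G is the wheel on 8 vertices with hub 2. With the hub fixed, the remaining symmetry is that of the rim cycle C_7, giving the dihedral group D_7.

the dihedral group of order 14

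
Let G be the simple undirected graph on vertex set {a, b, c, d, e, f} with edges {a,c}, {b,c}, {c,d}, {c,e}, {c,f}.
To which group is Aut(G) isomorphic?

the symmetric group on 5 letters

Vertex c has degree 5 and every other vertex has degree 1, so G is the star K_{1,5} with centre c. The 5 leaves are pairwise interchangeable while the centre is fixed, giving Aut(G) = S_5.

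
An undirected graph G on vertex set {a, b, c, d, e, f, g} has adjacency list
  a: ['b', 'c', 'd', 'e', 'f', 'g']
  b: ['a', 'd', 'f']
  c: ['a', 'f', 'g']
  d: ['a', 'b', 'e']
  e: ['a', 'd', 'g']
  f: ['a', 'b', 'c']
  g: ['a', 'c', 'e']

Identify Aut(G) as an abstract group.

Vertex a is the unique vertex of degree 6; the remaining 6 vertices each have degree 3 and induce a cycle, so G is the wheel on 7 vertices with hub a. With the hub fixed, the remaining symmetry is that of the rim cycle C_6, giving the dihedral group D_6.

D_6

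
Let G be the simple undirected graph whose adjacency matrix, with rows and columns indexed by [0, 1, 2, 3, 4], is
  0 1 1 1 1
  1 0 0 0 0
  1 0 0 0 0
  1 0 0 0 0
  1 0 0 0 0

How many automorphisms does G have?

Vertex 0 has degree 4 and every other vertex has degree 1, so G is the star K_{1,4} with centre 0. The 4 leaves are pairwise interchangeable while the centre is fixed, giving Aut(G) = S_4.

24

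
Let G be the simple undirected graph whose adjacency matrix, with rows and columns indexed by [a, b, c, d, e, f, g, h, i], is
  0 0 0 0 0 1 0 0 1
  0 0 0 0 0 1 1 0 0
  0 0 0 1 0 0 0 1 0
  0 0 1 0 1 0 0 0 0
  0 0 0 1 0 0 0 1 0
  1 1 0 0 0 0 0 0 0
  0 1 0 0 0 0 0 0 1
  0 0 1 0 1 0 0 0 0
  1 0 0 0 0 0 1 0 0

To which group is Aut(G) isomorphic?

G has two connected components, {a, b, f, g, i} and {c, d, e, h}; each is 2-regular, so G = C_5 ⊔ C_4. No automorphism exchanges components of different sizes, hence Aut(G) is the direct product D_4 × D_5, order 80.

D_4 × D_5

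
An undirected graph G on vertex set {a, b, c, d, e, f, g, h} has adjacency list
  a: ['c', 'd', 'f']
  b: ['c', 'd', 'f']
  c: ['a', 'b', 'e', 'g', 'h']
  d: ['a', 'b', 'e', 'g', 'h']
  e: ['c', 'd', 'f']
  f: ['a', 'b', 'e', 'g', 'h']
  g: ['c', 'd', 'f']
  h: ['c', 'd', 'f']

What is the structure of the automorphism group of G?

The vertices split by degree into {c, d, f} (degree 5) and {a, b, e, g, h} (degree 3); every edge runs between the two parts, so G is the complete bipartite graph K_{3,5}. The parts have unequal sizes, so no automorphism swaps them; each part is permuted independently, giving S_5 × S_3 of order 5!·3! = 720.

S_5 × S_3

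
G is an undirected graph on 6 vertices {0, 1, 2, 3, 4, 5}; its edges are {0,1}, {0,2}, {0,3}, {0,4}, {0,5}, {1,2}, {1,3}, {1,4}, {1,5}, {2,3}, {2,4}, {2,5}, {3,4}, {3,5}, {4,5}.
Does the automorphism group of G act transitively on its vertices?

All 6 vertices are pairwise adjacent: G = K_6. Every bijection on the vertex set is an automorphism of K_6; hence Aut(K_6) ≅ S_6, order 720. This group acts transitively on the 6 vertices.

Yes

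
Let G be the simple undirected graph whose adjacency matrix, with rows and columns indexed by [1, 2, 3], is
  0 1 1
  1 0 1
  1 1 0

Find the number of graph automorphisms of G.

Every vertex has degree 2, so G is the complete graph K_3. Any permutation of the 3 vertices preserves K_3, so Aut(K_3) = S_3 of order 3! = 6.

6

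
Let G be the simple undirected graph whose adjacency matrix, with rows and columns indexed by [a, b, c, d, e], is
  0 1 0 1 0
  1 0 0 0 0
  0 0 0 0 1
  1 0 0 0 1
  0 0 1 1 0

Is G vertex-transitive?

No

Automorphisms preserve degree, but G has vertices of degree 1 and vertices of degree 2; no automorphism maps one to the other, so G is not vertex-transitive.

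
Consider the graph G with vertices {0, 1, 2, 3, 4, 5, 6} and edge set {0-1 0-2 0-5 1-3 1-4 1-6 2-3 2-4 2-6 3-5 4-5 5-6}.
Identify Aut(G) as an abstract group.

The vertices split by degree into {1, 2, 5} (degree 4) and {0, 3, 4, 6} (degree 3); every edge runs between the two parts, so G is the complete bipartite graph K_{3,4}. The parts have unequal sizes, so no automorphism swaps them; each part is permuted independently, giving S_3 × S_4 of order 3!·4! = 144.

S_3 × S_4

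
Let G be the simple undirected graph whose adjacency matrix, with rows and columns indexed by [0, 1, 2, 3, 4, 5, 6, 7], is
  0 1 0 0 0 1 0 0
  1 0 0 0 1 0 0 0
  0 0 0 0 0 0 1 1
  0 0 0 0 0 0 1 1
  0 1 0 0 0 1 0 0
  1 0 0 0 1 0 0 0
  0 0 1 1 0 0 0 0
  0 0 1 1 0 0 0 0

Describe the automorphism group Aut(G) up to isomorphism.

G has two connected components, {2, 3, 6, 7} and {0, 1, 4, 5}; each is 2-regular, so G = C_4 ⊔ C_4. Aut of a disjoint union of two copies of C_4 is the wreath product D_4 ≀ Z_2, of order 2·8² = 128.

(D_4 × D_4) ⋊ Z_2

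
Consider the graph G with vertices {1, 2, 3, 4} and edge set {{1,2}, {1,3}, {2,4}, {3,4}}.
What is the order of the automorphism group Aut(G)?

G is 2-regular and bipartite on 2^2 = 4 vertices with girth 4; it is the hypercube graph Q_2. Aut(Q_2) consists of the signed permutations of the 2 coordinate axes: 2! permutations times 2^2 sign flips, so |Aut| = 2^2·2! = 8.

8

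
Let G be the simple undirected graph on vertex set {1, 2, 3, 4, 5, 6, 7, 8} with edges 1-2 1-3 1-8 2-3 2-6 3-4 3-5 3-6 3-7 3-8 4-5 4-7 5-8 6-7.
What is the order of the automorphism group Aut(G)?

14

Vertex 3 is the unique vertex of degree 7; the remaining 7 vertices each have degree 3 and induce a cycle, so G is the wheel on 8 vertices with hub 3. With the hub fixed, the remaining symmetry is that of the rim cycle C_7, giving the dihedral group D_7.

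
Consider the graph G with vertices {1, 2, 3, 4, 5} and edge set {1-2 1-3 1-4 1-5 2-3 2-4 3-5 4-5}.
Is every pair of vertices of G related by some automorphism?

Vertex 1 is the only vertex of degree 4, so every automorphism fixes it; G is not vertex-transitive.

No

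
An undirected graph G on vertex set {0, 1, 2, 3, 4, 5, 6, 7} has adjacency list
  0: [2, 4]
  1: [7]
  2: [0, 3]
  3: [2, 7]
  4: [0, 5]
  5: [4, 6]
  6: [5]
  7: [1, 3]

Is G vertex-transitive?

No

Automorphisms preserve degree, but G has vertices of degree 1 and vertices of degree 2; no automorphism maps one to the other, so G is not vertex-transitive.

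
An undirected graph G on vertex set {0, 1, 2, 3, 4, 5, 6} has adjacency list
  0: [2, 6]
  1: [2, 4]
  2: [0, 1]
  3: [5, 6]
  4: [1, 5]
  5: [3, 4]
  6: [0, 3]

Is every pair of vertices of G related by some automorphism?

Yes

G is 2-regular and connected on 7 vertices, i.e. the cycle C_7. C_7 has 7 rotations and 7 reflections, so Aut(C_7) ≅ D_7 of order 14. Under this action every vertex can be carried to every other, so G is vertex-transitive.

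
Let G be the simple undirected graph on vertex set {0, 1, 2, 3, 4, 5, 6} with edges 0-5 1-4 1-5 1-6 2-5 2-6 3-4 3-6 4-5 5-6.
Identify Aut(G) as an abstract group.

Degrees alone do not determine every vertex (e.g. 1 and 4 both have degree 3), but their neighbour-degree multisets differ: N(1) has degrees [3, 4, 5] while N(4) has degrees [2, 3, 5]. Repeating this refinement separates all vertices, so the only automorphism is the identity.

{e}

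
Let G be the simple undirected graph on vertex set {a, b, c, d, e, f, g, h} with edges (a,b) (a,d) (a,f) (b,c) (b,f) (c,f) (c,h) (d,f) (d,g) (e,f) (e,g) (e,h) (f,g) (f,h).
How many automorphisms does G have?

14

Vertex f is the unique vertex of degree 7; the remaining 7 vertices each have degree 3 and induce a cycle, so G is the wheel on 8 vertices with hub f. With the hub fixed, the remaining symmetry is that of the rim cycle C_7, giving the dihedral group D_7.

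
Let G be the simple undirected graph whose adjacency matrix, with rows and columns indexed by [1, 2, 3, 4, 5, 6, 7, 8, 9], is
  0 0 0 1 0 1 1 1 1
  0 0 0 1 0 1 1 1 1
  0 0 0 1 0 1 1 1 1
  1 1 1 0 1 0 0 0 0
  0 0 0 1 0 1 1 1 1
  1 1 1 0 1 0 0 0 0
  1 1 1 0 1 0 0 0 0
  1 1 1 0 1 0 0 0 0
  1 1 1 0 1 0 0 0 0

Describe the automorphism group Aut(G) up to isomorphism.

S_5 × S_4

The vertices split by degree into {1, 2, 3, 5} (degree 5) and {4, 6, 7, 8, 9} (degree 4); every edge runs between the two parts, so G is the complete bipartite graph K_{4,5}. Automorphisms preserve the bipartition setwise (since the parts differ in size) and act as S_5 × S_4 within it; |Aut| = 2880.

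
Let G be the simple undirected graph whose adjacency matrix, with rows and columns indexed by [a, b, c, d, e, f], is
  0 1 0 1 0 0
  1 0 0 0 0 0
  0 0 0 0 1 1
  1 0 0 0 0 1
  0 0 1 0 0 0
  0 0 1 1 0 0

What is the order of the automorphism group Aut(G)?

The degree sequence is [2, 1, 2, 2, 1, 2]; the two degree-1 vertices b and e are the ends of a path, so G = P_6. A path has exactly one nontrivial symmetry — reversal — giving Aut(G) of order 2.

2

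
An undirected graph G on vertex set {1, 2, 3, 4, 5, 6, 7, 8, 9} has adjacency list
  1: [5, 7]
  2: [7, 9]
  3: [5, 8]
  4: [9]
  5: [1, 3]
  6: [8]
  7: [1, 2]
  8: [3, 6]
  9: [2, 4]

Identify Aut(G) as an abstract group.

The degree sequence is [2, 2, 2, 1, 2, 1, 2, 2, 2]; the two degree-1 vertices 4 and 6 are the ends of a path, so G = P_9. The only nontrivial automorphism of a path is the end-to-end reflection, so Aut(G) ≅ Z_2.

the cyclic group of order 2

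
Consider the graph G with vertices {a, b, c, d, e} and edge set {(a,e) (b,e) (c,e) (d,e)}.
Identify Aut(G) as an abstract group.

Vertex e has degree 4 and every other vertex has degree 1, so G is the star K_{1,4} with centre e. Any automorphism fixes the centre and permutes the 4 leaves freely, so Aut(G) ≅ S_4 of order 4! = 24.

S_4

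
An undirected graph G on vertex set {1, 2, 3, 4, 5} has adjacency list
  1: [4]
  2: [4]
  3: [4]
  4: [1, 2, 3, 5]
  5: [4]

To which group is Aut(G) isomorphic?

S_4

Vertex 4 has degree 4 and every other vertex has degree 1, so G is the star K_{1,4} with centre 4. The 4 leaves are pairwise interchangeable while the centre is fixed, giving Aut(G) = S_4.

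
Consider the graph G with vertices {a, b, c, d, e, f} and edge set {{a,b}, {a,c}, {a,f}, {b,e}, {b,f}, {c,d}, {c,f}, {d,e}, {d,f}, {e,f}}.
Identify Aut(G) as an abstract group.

Vertex f is the unique vertex of degree 5; the remaining 5 vertices each have degree 3 and induce a cycle, so G is the wheel on 6 vertices with hub f. Every automorphism fixes the hub and acts on the rim 5-cycle, so Aut(G) ≅ Aut(C_5) = D_5 of order 10.

the dihedral group of order 10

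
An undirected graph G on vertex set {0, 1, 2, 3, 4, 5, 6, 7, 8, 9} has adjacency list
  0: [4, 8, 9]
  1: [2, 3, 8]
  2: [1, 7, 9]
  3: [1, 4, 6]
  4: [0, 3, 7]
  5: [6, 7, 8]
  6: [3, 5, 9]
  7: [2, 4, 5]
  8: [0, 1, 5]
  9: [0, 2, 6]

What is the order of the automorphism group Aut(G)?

G is 3-regular on 10 vertices with no triangles and no 4-cycles (girth 5): this is the Petersen graph. It is a classical fact that the Petersen graph has automorphism group S_5 (order 120), arising from its description as the Kneser graph K(5,2).

120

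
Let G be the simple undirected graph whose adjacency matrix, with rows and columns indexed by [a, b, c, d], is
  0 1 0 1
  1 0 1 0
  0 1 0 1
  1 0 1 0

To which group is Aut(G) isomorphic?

G is 2-regular and bipartite on 2^2 = 4 vertices with girth 4; it is the hypercube graph Q_2. The symmetry group of the 2-cube is the hyperoctahedral group B_2 = Z_2 ≀ S_2, of order 2^2·2! = 8.

the hyperoctahedral group B_2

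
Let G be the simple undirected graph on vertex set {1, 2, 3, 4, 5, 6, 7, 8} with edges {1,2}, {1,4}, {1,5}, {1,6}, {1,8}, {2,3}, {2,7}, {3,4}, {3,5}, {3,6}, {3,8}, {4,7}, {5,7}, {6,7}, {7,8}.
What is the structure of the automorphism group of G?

The vertices split by degree into {1, 3, 7} (degree 5) and {2, 4, 5, 6, 8} (degree 3); every edge runs between the two parts, so G is the complete bipartite graph K_{3,5}. The parts have unequal sizes, so no automorphism swaps them; each part is permuted independently, giving S_3 × S_5 of order 3!·5! = 720.

S_3 × S_5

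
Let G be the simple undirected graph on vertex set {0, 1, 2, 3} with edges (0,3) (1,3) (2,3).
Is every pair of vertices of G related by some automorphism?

No

Vertex 3 is the only vertex of degree 3, so every automorphism fixes it; G is not vertex-transitive.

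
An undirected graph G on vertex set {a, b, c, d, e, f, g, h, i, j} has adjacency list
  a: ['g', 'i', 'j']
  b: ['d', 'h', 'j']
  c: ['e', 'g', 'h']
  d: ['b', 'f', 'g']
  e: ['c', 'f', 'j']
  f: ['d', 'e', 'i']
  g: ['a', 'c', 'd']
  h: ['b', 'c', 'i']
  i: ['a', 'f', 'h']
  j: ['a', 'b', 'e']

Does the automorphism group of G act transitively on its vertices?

G is 3-regular on 10 vertices with no triangles and no 4-cycles (girth 5): this is the Petersen graph. Viewing the Petersen graph as the Kneser graph K(5,2) — vertices are 2-subsets of {1,…,5}, edges join disjoint pairs — its automorphisms are exactly the permutations of the 5-element set, so Aut ≅ S_5 of order 120. Under this action every vertex can be carried to every other, so G is vertex-transitive.

Yes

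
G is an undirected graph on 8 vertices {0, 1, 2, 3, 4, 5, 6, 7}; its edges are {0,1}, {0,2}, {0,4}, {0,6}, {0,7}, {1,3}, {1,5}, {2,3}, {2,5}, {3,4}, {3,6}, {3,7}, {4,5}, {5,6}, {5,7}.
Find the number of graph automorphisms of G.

The vertices split by degree into {0, 3, 5} (degree 5) and {1, 2, 4, 6, 7} (degree 3); every edge runs between the two parts, so G is the complete bipartite graph K_{3,5}. The parts have unequal sizes, so no automorphism swaps them; each part is permuted independently, giving S_3 × S_5 of order 3!·5! = 720.

720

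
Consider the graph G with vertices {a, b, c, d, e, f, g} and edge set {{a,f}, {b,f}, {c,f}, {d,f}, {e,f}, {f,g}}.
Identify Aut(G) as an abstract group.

S_6

Vertex f has degree 6 and every other vertex has degree 1, so G is the star K_{1,6} with centre f. The 6 leaves are pairwise interchangeable while the centre is fixed, giving Aut(G) = S_6.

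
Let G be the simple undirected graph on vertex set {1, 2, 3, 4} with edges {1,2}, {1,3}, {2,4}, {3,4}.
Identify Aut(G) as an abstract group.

the dihedral group of order 8

G is 2-regular and connected on 4 vertices, i.e. the cycle C_4. C_4 has 4 rotations and 4 reflections, so Aut(C_4) ≅ D_4 of order 8.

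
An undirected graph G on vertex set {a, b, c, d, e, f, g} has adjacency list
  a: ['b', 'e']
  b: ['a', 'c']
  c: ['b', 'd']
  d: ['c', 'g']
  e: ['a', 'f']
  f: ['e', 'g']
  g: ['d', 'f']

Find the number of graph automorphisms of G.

14

G is 2-regular and connected on 7 vertices, i.e. the cycle C_7. C_7 has 7 rotations and 7 reflections, so Aut(C_7) ≅ D_7 of order 14.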